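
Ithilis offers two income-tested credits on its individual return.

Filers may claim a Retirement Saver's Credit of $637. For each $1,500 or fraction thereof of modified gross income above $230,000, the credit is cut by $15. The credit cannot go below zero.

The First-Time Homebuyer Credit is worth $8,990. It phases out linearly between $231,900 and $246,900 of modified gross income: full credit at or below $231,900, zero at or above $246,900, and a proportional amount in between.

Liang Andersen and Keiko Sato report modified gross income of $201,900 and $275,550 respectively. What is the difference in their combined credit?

$9,455

Liang ($201,900): Retirement Saver's Credit: $201,900 is at or below the $230,000 threshold, so the full $637 applies. First-Time Homebuyer Credit: $201,900 is at or below the $231,900 threshold, so the full $8,990 applies. total $637 + $8,990 = $9,627
Keiko ($275,550): Retirement Saver's Credit: income exceeds $230,000 by $45,550, which is 31 full-or-partial $1,500 increments; reduction = 31 × $15 = $465, leaving $172. First-Time Homebuyer Credit: $275,550 is at or above $246,900, so the credit is $0. total $172 + $0 = $172
Difference: |$9,627 − $172| = $9,455.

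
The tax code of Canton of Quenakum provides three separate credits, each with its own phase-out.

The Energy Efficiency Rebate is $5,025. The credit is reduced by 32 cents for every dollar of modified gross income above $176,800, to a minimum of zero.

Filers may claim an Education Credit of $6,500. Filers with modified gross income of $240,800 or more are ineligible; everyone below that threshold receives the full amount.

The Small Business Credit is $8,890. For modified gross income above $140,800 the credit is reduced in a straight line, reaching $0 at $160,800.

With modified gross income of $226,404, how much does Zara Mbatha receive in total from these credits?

$6,500

Energy Efficiency Rebate: 32% of the $49,604 excess over $176,800 is $15,873.28 ≥ base, so the credit is $0.
Education Credit: $226,404 is below the $240,800 cutoff, so the full $6,500 applies.
Small Business Credit: $226,404 is at or above $160,800, so the credit is $0.
Total: $0 + $6,500 + $0 = $6,500.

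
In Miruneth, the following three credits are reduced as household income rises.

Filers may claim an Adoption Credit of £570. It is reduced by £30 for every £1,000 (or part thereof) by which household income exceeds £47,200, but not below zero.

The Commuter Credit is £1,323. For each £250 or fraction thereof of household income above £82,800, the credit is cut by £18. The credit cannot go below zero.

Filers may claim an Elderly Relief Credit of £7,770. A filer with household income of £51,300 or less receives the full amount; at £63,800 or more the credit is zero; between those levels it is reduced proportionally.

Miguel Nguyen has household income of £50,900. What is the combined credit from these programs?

Adoption Credit: income exceeds £47,200 by £3,700, which is 4 full-or-partial £1,000 increments; reduction = 4 × £30 = £120, leaving £450.
Commuter Credit: £50,900 is at or below the £82,800 threshold, so the full £1,323 applies.
Elderly Relief Credit: £50,900 is at or below the £51,300 threshold, so the full £7,770 applies.
Total: £450 + £1,323 + £7,770 = £9,543.

£9,543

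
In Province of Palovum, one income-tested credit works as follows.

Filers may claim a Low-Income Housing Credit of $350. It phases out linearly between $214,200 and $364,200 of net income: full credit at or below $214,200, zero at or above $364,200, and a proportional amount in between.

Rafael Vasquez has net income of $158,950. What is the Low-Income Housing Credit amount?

$350

Low-Income Housing Credit: $158,950 is at or below the $214,200 threshold, so the full $350 applies.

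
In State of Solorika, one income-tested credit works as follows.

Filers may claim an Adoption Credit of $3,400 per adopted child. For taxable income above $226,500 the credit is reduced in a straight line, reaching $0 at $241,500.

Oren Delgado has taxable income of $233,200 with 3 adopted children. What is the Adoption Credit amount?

$5,644

Adoption Credit: base = 3 × $3,400 = $10,200. $233,200 is $6,700 into a $15,000 phase-out range, leaving 8,300/15,000 of the credit: $10,200 × 8,300/15,000 = $5,644.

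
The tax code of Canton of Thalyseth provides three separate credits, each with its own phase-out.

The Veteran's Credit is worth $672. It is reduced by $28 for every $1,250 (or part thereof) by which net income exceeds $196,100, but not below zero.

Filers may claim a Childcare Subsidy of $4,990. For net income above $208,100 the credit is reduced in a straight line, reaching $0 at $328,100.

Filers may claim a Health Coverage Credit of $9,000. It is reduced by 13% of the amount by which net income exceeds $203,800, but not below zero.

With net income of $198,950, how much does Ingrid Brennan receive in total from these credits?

$14,578

Veteran's Credit: income exceeds $196,100 by $2,850, which is 3 full-or-partial $1,250 increments; reduction = 3 × $28 = $84, leaving $588.
Childcare Subsidy: $198,950 is at or below the $208,100 threshold, so the full $4,990 applies.
Health Coverage Credit: $198,950 is at or below the $203,800 threshold, so the full $9,000 applies.
Total: $588 + $4,990 + $9,000 = $14,578.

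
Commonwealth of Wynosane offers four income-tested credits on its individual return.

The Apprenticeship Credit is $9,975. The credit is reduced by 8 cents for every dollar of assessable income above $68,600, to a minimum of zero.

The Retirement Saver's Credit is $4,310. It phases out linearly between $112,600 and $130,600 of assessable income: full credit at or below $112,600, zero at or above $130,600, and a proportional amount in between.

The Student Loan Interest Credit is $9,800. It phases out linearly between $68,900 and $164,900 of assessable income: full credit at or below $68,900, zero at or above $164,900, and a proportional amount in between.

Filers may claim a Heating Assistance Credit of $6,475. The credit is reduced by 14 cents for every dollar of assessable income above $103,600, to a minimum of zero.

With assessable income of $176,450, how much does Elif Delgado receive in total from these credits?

Apprenticeship Credit: 8% of the $107,850 excess over $68,600 is $8,628; credit = $9,975 − $8,628 = $1,347.
Retirement Saver's Credit: $176,450 is at or above $130,600, so the credit is $0.
Student Loan Interest Credit: $176,450 is at or above $164,900, so the credit is $0.
Heating Assistance Credit: 14% of the $72,850 excess over $103,600 is $10,199 ≥ base, so the credit is $0.
Total: $1,347 + $0 + $0 + $0 = $1,347.

$1,347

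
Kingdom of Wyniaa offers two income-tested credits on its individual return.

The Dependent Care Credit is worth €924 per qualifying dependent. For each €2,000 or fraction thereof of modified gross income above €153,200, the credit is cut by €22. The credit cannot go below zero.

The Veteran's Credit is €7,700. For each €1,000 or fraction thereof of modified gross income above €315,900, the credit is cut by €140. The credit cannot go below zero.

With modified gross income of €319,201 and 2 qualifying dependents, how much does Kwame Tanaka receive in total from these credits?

€7,140

Dependent Care Credit: base = 2 × €924 = €1,848. income exceeds €153,200 by €166,001 → 84 increments × €22 = €1,848 ≥ base, so the credit is €0.
Veteran's Credit: income exceeds €315,900 by €3,301, which is 4 full-or-partial €1,000 increments; reduction = 4 × €140 = €560, leaving €7,140.
Total: €0 + €7,140 = €7,140.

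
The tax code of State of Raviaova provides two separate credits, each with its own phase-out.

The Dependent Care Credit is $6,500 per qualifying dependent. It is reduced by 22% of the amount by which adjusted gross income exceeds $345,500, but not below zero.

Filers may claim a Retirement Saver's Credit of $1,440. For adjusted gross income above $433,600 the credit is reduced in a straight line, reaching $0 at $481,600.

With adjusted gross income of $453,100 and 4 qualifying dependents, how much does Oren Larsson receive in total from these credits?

Dependent Care Credit: base = 4 × $6,500 = $26,000. 22% of the $107,600 excess over $345,500 is $23,672; credit = $26,000 − $23,672 = $2,328.
Retirement Saver's Credit: $453,100 is $19,500 into a $48,000 phase-out range, leaving 28,500/48,000 of the credit: $1,440 × 28,500/48,000 = $855.
Total: $2,328 + $855 = $3,183.

$3,183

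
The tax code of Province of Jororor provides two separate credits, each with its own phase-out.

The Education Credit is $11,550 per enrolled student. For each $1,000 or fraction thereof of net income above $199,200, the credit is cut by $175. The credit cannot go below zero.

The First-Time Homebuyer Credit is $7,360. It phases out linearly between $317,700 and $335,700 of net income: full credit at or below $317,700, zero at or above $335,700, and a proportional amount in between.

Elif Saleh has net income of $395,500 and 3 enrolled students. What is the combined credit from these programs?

$175

Education Credit: base = 3 × $11,550 = $34,650. income exceeds $199,200 by $196,300, which is 197 full-or-partial $1,000 increments; reduction = 197 × $175 = $34,475, leaving $175.
First-Time Homebuyer Credit: $395,500 is at or above $335,700, so the credit is $0.
Total: $175 + $0 = $175.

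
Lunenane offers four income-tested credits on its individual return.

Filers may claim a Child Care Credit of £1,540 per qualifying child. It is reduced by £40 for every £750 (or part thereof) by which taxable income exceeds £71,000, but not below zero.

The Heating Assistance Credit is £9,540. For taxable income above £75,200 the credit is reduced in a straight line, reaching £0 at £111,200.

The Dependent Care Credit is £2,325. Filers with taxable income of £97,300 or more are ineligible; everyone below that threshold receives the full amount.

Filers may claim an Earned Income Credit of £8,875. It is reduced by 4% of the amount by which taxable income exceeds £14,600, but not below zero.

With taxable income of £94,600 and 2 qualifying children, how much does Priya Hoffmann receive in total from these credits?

Child Care Credit: base = 2 × £1,540 = £3,080. income exceeds £71,000 by £23,600, which is 32 full-or-partial £750 increments; reduction = 32 × £40 = £1,280, leaving £1,800.
Heating Assistance Credit: £94,600 is £19,400 into a £36,000 phase-out range, leaving 16,600/36,000 of the credit: £9,540 × 16,600/36,000 = £4,399.
Dependent Care Credit: £94,600 is below the £97,300 cutoff, so the full £2,325 applies.
Earned Income Credit: 4% of the £80,000 excess over £14,600 is £3,200; credit = £8,875 − £3,200 = £5,675.
Total: £1,800 + £4,399 + £2,325 + £5,675 = £14,199.

£14,199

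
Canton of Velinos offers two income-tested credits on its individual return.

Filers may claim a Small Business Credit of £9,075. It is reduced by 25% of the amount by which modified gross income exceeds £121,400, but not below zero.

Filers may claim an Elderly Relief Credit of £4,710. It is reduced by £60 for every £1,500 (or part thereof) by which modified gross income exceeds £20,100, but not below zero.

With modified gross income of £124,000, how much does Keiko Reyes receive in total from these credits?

Small Business Credit: 25% of the £2,600 excess over £121,400 is £650; credit = £9,075 − £650 = £8,425.
Elderly Relief Credit: income exceeds £20,100 by £103,900, which is 70 full-or-partial £1,500 increments; reduction = 70 × £60 = £4,200, leaving £510.
Total: £8,425 + £510 = £8,935.

£8,935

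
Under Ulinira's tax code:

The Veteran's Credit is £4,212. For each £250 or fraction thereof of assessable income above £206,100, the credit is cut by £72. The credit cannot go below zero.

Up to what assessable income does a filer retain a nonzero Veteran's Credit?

After 58 increments the reduction is 58 × £72 = £4,176, leaving £36; one more increment wipes it out. Increment 58 ends at excess 58 × £250 = £14,500, so the highest qualifying income is £206,100 + £14,500 = £220,600.

£220,600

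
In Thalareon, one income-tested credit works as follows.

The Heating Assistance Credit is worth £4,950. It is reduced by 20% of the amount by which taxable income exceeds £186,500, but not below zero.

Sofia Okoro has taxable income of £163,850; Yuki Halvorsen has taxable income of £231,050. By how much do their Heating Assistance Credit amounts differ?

Sofia (£163,850): Heating Assistance Credit: £163,850 is at or below the £186,500 threshold, so the full £4,950 applies.
Yuki (£231,050): Heating Assistance Credit: 20% of the £44,550 excess over £186,500 is £8,910 ≥ base, so the credit is £0.
Difference: |£4,950 − £0| = £4,950.

£4,950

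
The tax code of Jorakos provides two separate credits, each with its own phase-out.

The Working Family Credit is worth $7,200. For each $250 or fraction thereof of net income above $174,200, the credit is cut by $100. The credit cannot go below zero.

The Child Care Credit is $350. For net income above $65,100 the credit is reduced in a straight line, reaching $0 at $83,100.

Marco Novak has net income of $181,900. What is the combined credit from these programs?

$4,100

Working Family Credit: income exceeds $174,200 by $7,700, which is 31 full-or-partial $250 increments; reduction = 31 × $100 = $3,100, leaving $4,100.
Child Care Credit: $181,900 is at or above $83,100, so the credit is $0.
Total: $4,100 + $0 = $4,100.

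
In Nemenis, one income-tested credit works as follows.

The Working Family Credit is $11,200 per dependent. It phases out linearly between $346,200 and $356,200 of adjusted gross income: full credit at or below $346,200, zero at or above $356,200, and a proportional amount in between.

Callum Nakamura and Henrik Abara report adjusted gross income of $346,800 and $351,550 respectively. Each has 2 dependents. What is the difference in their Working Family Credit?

$10,640

Callum ($346,800): Working Family Credit: base = 2 × $11,200 = $22,400. $346,800 is $600 into a $10,000 phase-out range, leaving 9,400/10,000 of the credit: $22,400 × 9,400/10,000 = $21,056.
Henrik ($351,550): Working Family Credit: base = 2 × $11,200 = $22,400. $351,550 is $5,350 into a $10,000 phase-out range, leaving 4,650/10,000 of the credit: $22,400 × 4,650/10,000 = $10,416.
Difference: |$21,056 − $10,416| = $10,640.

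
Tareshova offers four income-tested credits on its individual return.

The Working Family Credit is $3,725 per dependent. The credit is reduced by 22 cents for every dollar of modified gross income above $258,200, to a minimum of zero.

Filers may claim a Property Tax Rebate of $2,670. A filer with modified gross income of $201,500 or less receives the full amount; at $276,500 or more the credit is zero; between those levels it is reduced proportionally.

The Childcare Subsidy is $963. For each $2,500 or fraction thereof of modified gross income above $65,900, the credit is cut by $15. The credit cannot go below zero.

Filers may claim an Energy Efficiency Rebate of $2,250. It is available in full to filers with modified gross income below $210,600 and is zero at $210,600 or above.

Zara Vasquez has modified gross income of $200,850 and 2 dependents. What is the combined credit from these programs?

Working Family Credit: base = 2 × $3,725 = $7,450. $200,850 is at or below the $258,200 threshold, so the full $7,450 applies.
Property Tax Rebate: $200,850 is at or below the $201,500 threshold, so the full $2,670 applies.
Childcare Subsidy: income exceeds $65,900 by $134,950, which is 54 full-or-partial $2,500 increments; reduction = 54 × $15 = $810, leaving $153.
Energy Efficiency Rebate: $200,850 is below the $210,600 cutoff, so the full $2,250 applies.
Total: $7,450 + $2,670 + $153 + $2,250 = $12,523.

$12,523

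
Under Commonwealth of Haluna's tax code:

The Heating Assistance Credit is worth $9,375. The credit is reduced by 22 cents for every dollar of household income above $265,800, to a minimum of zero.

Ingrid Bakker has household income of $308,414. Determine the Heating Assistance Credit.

Heating Assistance Credit: 22% of the $42,614 excess over $265,800 is $9,375.08 ≥ base, so the credit is $0.

$0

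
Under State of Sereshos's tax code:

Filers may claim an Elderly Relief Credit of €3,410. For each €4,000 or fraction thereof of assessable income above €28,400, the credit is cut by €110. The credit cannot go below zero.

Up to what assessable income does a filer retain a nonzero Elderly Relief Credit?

€148,400

After 30 increments the reduction is 30 × €110 = €3,300, leaving €110; one more increment wipes it out. Increment 30 ends at excess 30 × €4,000 = €120,000, so the highest qualifying income is €28,400 + €120,000 = €148,400.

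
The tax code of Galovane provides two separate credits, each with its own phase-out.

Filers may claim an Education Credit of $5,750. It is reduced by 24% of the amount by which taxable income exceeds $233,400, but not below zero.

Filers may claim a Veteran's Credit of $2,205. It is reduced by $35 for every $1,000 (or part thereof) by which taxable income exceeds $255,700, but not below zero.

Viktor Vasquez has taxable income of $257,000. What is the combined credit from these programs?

$2,221

Education Credit: 24% of the $23,600 excess over $233,400 is $5,664; credit = $5,750 − $5,664 = $86.
Veteran's Credit: income exceeds $255,700 by $1,300, which is 2 full-or-partial $1,000 increments; reduction = 2 × $35 = $70, leaving $2,135.
Total: $86 + $2,135 = $2,221.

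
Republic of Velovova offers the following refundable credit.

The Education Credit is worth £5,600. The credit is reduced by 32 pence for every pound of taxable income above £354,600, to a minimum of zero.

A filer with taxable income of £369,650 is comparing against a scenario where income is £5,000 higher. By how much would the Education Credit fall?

£784

At £369,650 — 32% of the £15,050 excess over £354,600 is £4,816; credit = £5,600 − £4,816 = £784.
At £374,650 — 32% of the £20,050 excess over £354,600 is £6,416 ≥ base, so the credit is £0.
Lost: £784 − £0 = £784.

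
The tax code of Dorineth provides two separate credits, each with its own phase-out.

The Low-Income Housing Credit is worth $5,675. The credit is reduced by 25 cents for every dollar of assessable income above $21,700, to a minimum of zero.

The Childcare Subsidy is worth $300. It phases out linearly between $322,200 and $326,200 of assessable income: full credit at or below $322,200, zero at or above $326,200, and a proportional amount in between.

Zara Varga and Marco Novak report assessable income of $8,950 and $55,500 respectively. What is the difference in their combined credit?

Zara ($8,950): Low-Income Housing Credit: $8,950 is at or below the $21,700 threshold, so the full $5,675 applies. Childcare Subsidy: $8,950 is at or below the $322,200 threshold, so the full $300 applies. total $5,675 + $300 = $5,975
Marco ($55,500): Low-Income Housing Credit: 25% of the $33,800 excess over $21,700 is $8,450 ≥ base, so the credit is $0. Childcare Subsidy: $55,500 is at or below the $322,200 threshold, so the full $300 applies. total $0 + $300 = $300
Difference: |$5,975 − $300| = $5,675.

$5,675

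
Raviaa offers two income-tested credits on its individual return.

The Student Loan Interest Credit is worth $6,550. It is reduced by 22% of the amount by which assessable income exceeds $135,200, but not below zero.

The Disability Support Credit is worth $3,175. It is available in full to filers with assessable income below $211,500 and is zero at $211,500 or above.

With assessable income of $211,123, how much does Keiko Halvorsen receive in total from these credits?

$3,175

Student Loan Interest Credit: 22% of the $75,923 excess over $135,200 is $16,703.06 ≥ base, so the credit is $0.
Disability Support Credit: $211,123 is below the $211,500 cutoff, so the full $3,175 applies.
Total: $0 + $3,175 = $3,175.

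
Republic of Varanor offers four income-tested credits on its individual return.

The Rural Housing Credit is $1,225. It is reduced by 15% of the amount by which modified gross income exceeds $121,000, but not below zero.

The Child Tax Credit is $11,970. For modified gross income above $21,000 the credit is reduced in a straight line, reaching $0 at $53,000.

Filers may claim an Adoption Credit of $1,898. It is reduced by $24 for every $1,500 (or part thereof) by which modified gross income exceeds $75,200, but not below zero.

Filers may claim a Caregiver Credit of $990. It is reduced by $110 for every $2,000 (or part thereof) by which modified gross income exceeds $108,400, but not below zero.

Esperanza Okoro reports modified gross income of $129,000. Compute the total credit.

Rural Housing Credit: 15% of the $8,000 excess over $121,000 is $1,200; credit = $1,225 − $1,200 = $25.
Child Tax Credit: $129,000 is at or above $53,000, so the credit is $0.
Adoption Credit: income exceeds $75,200 by $53,800, which is 36 full-or-partial $1,500 increments; reduction = 36 × $24 = $864, leaving $1,034.
Caregiver Credit: income exceeds $108,400 by $20,600 → 11 increments × $110 = $1,210 ≥ base, so the credit is $0.
Total: $25 + $0 + $1,034 + $0 = $1,059.

$1,059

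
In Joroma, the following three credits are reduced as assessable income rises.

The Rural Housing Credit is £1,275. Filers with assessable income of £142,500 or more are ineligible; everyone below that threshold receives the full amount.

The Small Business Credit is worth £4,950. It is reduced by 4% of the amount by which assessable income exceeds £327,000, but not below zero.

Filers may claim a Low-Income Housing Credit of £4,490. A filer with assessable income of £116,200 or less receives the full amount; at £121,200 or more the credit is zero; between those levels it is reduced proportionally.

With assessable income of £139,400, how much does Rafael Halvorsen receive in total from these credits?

Rural Housing Credit: £139,400 is below the £142,500 cutoff, so the full £1,275 applies.
Small Business Credit: £139,400 is at or below the £327,000 threshold, so the full £4,950 applies.
Low-Income Housing Credit: £139,400 is at or above £121,200, so the credit is £0.
Total: £1,275 + £4,950 + £0 = £6,225.

£6,225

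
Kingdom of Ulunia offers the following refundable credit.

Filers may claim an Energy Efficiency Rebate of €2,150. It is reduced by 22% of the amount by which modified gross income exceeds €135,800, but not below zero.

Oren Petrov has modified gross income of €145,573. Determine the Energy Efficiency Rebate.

€0

Energy Efficiency Rebate: 22% of the €9,773 excess over €135,800 is €2,150.06 ≥ base, so the credit is €0.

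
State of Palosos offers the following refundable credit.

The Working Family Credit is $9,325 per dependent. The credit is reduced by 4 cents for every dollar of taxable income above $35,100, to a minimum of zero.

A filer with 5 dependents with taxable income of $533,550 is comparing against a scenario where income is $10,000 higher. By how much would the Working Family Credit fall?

$400

At $533,550 — base = 5 × $9,325 = $46,625. 4% of the $498,450 excess over $35,100 is $19,938; credit = $46,625 − $19,938 = $26,687.
At $543,550 — base = 5 × $9,325 = $46,625. 4% of the $508,450 excess over $35,100 is $20,338; credit = $46,625 − $20,338 = $26,287.
Lost: $26,687 − $26,287 = $400.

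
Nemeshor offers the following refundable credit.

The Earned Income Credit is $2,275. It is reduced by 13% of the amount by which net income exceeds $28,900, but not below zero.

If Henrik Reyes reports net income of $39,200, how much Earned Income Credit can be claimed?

$936

Earned Income Credit: 13% of the $10,300 excess over $28,900 is $1,339; credit = $2,275 − $1,339 = $936.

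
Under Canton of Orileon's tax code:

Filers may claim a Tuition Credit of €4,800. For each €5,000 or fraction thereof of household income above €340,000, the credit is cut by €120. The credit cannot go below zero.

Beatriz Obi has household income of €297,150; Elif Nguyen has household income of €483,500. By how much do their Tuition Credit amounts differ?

Beatriz (€297,150): Tuition Credit: €297,150 is at or below the €340,000 threshold, so the full €4,800 applies.
Elif (€483,500): Tuition Credit: income exceeds €340,000 by €143,500, which is 29 full-or-partial €5,000 increments; reduction = 29 × €120 = €3,480, leaving €1,320.
Difference: |€4,800 − €1,320| = €3,480.

€3,480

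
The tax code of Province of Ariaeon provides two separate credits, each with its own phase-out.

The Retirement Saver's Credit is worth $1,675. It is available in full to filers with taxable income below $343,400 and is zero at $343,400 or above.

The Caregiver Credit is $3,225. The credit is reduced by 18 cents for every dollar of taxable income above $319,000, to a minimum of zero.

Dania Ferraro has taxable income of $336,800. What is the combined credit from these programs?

$1,696

Retirement Saver's Credit: $336,800 is below the $343,400 cutoff, so the full $1,675 applies.
Caregiver Credit: 18% of the $17,800 excess over $319,000 is $3,204; credit = $3,225 − $3,204 = $21.
Total: $1,675 + $21 = $1,696.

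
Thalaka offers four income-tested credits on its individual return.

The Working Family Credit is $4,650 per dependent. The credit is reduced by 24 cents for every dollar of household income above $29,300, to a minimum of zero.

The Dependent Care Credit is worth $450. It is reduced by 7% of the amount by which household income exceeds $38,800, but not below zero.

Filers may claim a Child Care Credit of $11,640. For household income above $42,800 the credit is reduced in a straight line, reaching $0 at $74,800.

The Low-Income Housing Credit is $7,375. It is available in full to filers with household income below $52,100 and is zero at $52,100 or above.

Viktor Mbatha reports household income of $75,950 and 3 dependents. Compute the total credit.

Working Family Credit: base = 3 × $4,650 = $13,950. 24% of the $46,650 excess over $29,300 is $11,196; credit = $13,950 − $11,196 = $2,754.
Dependent Care Credit: 7% of the $37,150 excess over $38,800 is $2,600.50 ≥ base, so the credit is $0.
Child Care Credit: $75,950 is at or above $74,800, so the credit is $0.
Low-Income Housing Credit: $75,950 meets or exceeds the $52,100 cutoff, so the credit is $0.
Total: $2,754 + $0 + $0 + $0 = $2,754.

$2,754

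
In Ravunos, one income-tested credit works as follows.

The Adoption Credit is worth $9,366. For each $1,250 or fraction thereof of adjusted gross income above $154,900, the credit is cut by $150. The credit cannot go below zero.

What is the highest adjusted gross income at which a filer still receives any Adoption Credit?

$232,400

After 62 increments the reduction is 62 × $150 = $9,300, leaving $66; one more increment wipes it out. Increment 62 ends at excess 62 × $1,250 = $77,500, so the highest qualifying income is $154,900 + $77,500 = $232,400.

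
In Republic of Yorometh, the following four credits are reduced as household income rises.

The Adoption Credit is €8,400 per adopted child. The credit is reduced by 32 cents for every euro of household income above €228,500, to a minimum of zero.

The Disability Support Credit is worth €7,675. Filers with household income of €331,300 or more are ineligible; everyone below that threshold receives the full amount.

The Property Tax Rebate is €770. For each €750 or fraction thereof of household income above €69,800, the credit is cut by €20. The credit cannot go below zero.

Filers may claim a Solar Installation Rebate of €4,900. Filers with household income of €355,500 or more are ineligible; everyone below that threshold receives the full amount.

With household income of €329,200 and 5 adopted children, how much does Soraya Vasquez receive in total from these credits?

Adoption Credit: base = 5 × €8,400 = €42,000. 32% of the €100,700 excess over €228,500 is €32,224; credit = €42,000 − €32,224 = €9,776.
Disability Support Credit: €329,200 is below the €331,300 cutoff, so the full €7,675 applies.
Property Tax Rebate: income exceeds €69,800 by €259,400 → 346 increments × €20 = €6,920 ≥ base, so the credit is €0.
Solar Installation Rebate: €329,200 is below the €355,500 cutoff, so the full €4,900 applies.
Total: €9,776 + €7,675 + €0 + €4,900 = €22,351.

€22,351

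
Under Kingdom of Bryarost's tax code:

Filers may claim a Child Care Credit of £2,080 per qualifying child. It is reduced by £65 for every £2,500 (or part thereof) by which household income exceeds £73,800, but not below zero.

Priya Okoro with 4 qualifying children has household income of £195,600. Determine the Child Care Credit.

Child Care Credit: base = 4 × £2,080 = £8,320. income exceeds £73,800 by £121,800, which is 49 full-or-partial £2,500 increments; reduction = 49 × £65 = £3,185, leaving £5,135.

£5,135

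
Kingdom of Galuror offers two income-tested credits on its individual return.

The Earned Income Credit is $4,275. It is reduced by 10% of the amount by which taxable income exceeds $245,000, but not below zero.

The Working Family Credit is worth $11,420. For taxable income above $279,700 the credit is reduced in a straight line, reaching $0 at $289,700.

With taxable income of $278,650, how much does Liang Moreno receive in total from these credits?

$12,330

Earned Income Credit: 10% of the $33,650 excess over $245,000 is $3,365; credit = $4,275 − $3,365 = $910.
Working Family Credit: $278,650 is at or below the $279,700 threshold, so the full $11,420 applies.
Total: $910 + $11,420 = $12,330.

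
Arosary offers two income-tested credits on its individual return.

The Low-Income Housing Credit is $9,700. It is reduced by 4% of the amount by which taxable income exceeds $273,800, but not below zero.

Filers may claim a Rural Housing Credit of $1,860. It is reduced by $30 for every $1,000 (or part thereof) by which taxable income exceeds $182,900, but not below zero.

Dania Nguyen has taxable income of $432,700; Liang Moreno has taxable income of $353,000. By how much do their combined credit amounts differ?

Dania ($432,700): Low-Income Housing Credit: 4% of the $158,900 excess over $273,800 is $6,356; credit = $9,700 − $6,356 = $3,344. Rural Housing Credit: income exceeds $182,900 by $249,800 → 250 increments × $30 = $7,500 ≥ base, so the credit is $0. total $3,344 + $0 = $3,344
Liang ($353,000): Low-Income Housing Credit: 4% of the $79,200 excess over $273,800 is $3,168; credit = $9,700 − $3,168 = $6,532. Rural Housing Credit: income exceeds $182,900 by $170,100 → 171 increments × $30 = $5,130 ≥ base, so the credit is $0. total $6,532 + $0 = $6,532
Difference: |$3,344 − $6,532| = $3,188.

$3,188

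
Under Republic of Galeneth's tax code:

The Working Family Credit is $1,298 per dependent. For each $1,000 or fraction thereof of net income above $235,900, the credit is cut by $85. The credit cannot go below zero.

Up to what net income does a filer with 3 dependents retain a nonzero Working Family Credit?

$280,900

Full credit = 3 × $1,298 = $3,894.
After 45 increments the reduction is 45 × $85 = $3,825, leaving $69; one more increment wipes it out. Increment 45 ends at excess 45 × $1,000 = $45,000, so the highest qualifying income is $235,900 + $45,000 = $280,900.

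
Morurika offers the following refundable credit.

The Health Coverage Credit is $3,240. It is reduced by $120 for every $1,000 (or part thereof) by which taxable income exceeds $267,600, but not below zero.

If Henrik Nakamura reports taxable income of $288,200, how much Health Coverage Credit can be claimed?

$720

Health Coverage Credit: income exceeds $267,600 by $20,600, which is 21 full-or-partial $1,000 increments; reduction = 21 × $120 = $2,520, leaving $720.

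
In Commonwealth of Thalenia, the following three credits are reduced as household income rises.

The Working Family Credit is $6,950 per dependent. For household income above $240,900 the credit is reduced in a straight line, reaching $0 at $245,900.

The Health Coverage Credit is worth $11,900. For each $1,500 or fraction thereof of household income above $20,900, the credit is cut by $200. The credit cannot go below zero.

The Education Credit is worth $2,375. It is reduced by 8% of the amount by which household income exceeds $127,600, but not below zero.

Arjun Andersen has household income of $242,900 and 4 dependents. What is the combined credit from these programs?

Working Family Credit: base = 4 × $6,950 = $27,800. $242,900 is $2,000 into a $5,000 phase-out range, leaving 3,000/5,000 of the credit: $27,800 × 3,000/5,000 = $16,680.
Health Coverage Credit: income exceeds $20,900 by $222,000 → 148 increments × $200 = $29,600 ≥ base, so the credit is $0.
Education Credit: 8% of the $115,300 excess over $127,600 is $9,224 ≥ base, so the credit is $0.
Total: $16,680 + $0 + $0 = $16,680.

$16,680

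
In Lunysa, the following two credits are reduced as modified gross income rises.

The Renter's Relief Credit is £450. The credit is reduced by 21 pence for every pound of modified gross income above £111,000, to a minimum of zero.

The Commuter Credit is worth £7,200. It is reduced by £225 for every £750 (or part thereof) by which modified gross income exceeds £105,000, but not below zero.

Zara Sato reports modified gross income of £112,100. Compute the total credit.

£5,169

Renter's Relief Credit: 21% of the £1,100 excess over £111,000 is £231; credit = £450 − £231 = £219.
Commuter Credit: income exceeds £105,000 by £7,100, which is 10 full-or-partial £750 increments; reduction = 10 × £225 = £2,250, leaving £4,950.
Total: £219 + £4,950 = £5,169.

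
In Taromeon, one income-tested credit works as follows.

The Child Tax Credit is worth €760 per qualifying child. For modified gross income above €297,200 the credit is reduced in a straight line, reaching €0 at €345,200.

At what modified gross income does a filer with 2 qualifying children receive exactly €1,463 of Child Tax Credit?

Full credit = 2 × €760 = €1,520.
€1,463 is 1,463/1,520 of the full €1,520, so 57/1,520 of the €48,000 range has been used: income = €297,200 + €48,000 × 57/1,520 = €299,000.

€299,000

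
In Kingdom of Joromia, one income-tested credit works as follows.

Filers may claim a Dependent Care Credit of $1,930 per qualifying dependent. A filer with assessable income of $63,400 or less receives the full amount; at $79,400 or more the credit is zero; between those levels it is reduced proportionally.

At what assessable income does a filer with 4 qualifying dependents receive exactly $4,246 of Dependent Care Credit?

Full credit = 4 × $1,930 = $7,720.
$4,246 is 4,246/7,720 of the full $7,720, so 3,474/7,720 of the $16,000 range has been used: income = $63,400 + $16,000 × 3,474/7,720 = $70,600.

$70,600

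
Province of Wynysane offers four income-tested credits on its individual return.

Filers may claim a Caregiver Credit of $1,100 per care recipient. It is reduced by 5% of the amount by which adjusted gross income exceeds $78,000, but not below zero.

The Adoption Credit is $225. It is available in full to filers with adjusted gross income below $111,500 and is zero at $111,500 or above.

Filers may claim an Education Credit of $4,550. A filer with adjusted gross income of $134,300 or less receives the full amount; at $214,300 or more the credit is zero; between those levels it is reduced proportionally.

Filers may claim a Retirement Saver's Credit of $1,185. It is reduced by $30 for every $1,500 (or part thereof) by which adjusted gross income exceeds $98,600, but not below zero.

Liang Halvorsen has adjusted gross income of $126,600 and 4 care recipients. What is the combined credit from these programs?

$7,135

Caregiver Credit: base = 4 × $1,100 = $4,400. 5% of the $48,600 excess over $78,000 is $2,430; credit = $4,400 − $2,430 = $1,970.
Adoption Credit: $126,600 meets or exceeds the $111,500 cutoff, so the credit is $0.
Education Credit: $126,600 is at or below the $134,300 threshold, so the full $4,550 applies.
Retirement Saver's Credit: income exceeds $98,600 by $28,000, which is 19 full-or-partial $1,500 increments; reduction = 19 × $30 = $570, leaving $615.
Total: $1,970 + $0 + $4,550 + $615 = $7,135.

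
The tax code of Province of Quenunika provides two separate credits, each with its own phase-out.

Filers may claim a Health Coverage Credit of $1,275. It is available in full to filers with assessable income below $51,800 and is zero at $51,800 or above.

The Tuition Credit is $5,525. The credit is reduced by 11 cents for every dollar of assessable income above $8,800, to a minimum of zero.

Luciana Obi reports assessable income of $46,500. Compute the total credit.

$2,653

Health Coverage Credit: $46,500 is below the $51,800 cutoff, so the full $1,275 applies.
Tuition Credit: 11% of the $37,700 excess over $8,800 is $4,147; credit = $5,525 − $4,147 = $1,378.
Total: $1,275 + $1,378 = $2,653.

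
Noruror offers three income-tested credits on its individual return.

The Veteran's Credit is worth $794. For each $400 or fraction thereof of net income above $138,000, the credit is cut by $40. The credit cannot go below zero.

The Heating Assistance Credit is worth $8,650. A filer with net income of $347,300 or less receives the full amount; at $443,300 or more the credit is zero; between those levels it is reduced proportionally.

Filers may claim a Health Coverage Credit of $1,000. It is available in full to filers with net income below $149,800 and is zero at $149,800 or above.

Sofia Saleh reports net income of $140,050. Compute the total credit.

Veteran's Credit: income exceeds $138,000 by $2,050, which is 6 full-or-partial $400 increments; reduction = 6 × $40 = $240, leaving $554.
Heating Assistance Credit: $140,050 is at or below the $347,300 threshold, so the full $8,650 applies.
Health Coverage Credit: $140,050 is below the $149,800 cutoff, so the full $1,000 applies.
Total: $554 + $8,650 + $1,000 = $10,204.

$10,204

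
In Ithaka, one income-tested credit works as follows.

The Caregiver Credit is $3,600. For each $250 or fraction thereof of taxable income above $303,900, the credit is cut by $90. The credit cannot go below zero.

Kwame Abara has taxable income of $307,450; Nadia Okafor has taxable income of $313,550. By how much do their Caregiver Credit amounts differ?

$2,160

Kwame ($307,450): Caregiver Credit: income exceeds $303,900 by $3,550, which is 15 full-or-partial $250 increments; reduction = 15 × $90 = $1,350, leaving $2,250.
Nadia ($313,550): Caregiver Credit: income exceeds $303,900 by $9,650, which is 39 full-or-partial $250 increments; reduction = 39 × $90 = $3,510, leaving $90.
Difference: |$2,250 − $90| = $2,160.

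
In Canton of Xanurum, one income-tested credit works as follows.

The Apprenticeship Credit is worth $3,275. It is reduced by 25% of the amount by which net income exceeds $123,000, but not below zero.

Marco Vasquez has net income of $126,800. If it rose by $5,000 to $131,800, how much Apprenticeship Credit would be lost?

At $126,800 — 25% of the $3,800 excess over $123,000 is $950; credit = $3,275 − $950 = $2,325.
At $131,800 — 25% of the $8,800 excess over $123,000 is $2,200; credit = $3,275 − $2,200 = $1,075.
Lost: $2,325 − $1,075 = $1,250.

$1,250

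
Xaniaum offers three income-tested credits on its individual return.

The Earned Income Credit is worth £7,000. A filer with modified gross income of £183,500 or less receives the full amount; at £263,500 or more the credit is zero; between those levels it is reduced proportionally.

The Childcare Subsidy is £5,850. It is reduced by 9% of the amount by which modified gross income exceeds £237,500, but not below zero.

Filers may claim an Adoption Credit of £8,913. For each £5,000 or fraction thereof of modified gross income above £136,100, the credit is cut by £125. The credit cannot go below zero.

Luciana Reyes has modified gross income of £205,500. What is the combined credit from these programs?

£18,088

Earned Income Credit: £205,500 is £22,000 into a £80,000 phase-out range, leaving 58,000/80,000 of the credit: £7,000 × 58,000/80,000 = £5,075.
Childcare Subsidy: £205,500 is at or below the £237,500 threshold, so the full £5,850 applies.
Adoption Credit: income exceeds £136,100 by £69,400, which is 14 full-or-partial £5,000 increments; reduction = 14 × £125 = £1,750, leaving £7,163.
Total: £5,075 + £5,850 + £7,163 = £18,088.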